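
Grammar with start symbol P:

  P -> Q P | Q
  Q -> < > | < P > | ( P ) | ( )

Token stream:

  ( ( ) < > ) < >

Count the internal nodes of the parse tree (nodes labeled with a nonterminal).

[P [Q ( [P [Q ( )] [P [Q < >]]] )] [P [Q < >]]]

8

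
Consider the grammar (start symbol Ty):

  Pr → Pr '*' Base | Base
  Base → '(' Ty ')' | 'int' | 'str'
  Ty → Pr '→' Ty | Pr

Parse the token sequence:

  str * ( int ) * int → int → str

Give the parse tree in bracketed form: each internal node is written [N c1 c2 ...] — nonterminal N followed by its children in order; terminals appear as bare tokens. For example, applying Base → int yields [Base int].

[Ty [Pr [Pr [Pr [Base str]] * [Base ( [Ty [Pr [Base int]]] )]] * [Base int]] → [Ty [Pr [Base int]] → [Ty [Pr [Base str]]]]]

Ty
Pr → Ty
Pr * Base → Ty
Pr * Base * Base → Ty
Base * Base * Base → Ty
str * Base * Base → Ty
str * ( Ty ) * Base → Ty
str * ( Pr ) * Base → Ty
str * ( Base ) * Base → Ty
str * ( int ) * Base → Ty
str * ( int ) * int → Ty
str * ( int ) * int → Pr → Ty
str * ( int ) * int → Base → Ty
str * ( int ) * int → int → Ty
str * ( int ) * int → int → Pr
str * ( int ) * int → int → Base
str * ( int ) * int → int → str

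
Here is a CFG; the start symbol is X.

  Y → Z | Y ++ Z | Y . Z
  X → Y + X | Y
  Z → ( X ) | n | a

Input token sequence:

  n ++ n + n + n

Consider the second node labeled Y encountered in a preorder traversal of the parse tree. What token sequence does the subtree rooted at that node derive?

n

[X [Y [Y [Z n]] ++ [Z n]] + [X [Y [Z n]] + [X [Y [Z n]]]]]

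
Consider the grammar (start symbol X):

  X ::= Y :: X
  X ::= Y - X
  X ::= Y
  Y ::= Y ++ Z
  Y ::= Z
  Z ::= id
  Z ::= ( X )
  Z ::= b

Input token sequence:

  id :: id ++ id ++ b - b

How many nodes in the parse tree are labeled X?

[X [Y [Z id]] :: [X [Y [Y [Y [Z id]] ++ [Z id]] ++ [Z b]] - [X [Y [Z b]]]]]

3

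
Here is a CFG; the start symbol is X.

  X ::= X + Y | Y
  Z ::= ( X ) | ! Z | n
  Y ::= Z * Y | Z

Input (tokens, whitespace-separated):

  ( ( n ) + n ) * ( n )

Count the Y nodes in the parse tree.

[X [Y [Z ( [X [X [Y [Z ( [X [Y [Z n]]] )]]] + [Y [Z n]]] )] * [Y [Z ( [X [Y [Z n]]] )]]]]

6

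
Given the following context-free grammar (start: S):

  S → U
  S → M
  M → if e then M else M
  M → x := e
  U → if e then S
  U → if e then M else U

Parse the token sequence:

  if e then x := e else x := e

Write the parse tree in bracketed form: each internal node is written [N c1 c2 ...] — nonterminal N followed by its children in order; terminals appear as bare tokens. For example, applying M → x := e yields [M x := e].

[S [M if e then [M x := e] else [M x := e]]]

S
M
if e then M else M
if e then x := e else M
if e then x := e else x := e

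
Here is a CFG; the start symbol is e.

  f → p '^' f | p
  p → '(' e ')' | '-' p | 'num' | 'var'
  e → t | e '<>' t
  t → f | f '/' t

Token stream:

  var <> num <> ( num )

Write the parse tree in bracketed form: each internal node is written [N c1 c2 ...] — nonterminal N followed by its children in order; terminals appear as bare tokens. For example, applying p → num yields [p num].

[e [e [e [t [f [p var]]]] <> [t [f [p num]]]] <> [t [f [p ( [e [t [f [p num]]]] )]]]]

e
e <> t
e <> t <> t
t <> t <> t
f <> t <> t
p <> t <> t
var <> t <> t
var <> f <> t
var <> p <> t
var <> num <> t
var <> num <> f
var <> num <> p
var <> num <> ( e )
var <> num <> ( t )
var <> num <> ( f )
var <> num <> ( p )
var <> num <> ( num )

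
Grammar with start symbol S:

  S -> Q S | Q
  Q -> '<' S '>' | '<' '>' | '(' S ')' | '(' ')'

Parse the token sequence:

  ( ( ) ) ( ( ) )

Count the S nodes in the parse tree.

4

[S [Q ( [S [Q ( )]] )] [S [Q ( [S [Q ( )]] )]]]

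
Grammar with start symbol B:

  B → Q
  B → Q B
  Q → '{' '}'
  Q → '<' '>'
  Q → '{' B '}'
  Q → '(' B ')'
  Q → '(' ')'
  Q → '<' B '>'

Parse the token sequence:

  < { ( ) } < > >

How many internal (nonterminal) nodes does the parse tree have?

[B [Q < [B [Q { [B [Q ( )]] }] [B [Q < >]]] >]]

8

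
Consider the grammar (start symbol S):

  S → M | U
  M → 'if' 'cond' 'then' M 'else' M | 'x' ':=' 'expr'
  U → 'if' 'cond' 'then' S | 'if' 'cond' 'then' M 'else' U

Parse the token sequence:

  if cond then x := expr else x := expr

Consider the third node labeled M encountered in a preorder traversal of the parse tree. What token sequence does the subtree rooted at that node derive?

[S [M if cond then [M x := expr] else [M x := expr]]]

x := expr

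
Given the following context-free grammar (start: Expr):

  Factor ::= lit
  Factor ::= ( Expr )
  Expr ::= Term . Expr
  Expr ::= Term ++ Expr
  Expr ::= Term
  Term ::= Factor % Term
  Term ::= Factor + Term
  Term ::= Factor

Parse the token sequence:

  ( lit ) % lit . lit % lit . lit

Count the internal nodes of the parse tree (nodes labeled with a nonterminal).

16

[Expr [Term [Factor ( [Expr [Term [Factor lit]]] )] % [Term [Factor lit]]] . [Expr [Term [Factor lit] % [Term [Factor lit]]] . [Expr [Term [Factor lit]]]]]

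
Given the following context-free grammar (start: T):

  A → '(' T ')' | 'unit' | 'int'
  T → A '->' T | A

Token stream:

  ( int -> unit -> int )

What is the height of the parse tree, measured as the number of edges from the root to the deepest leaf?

6

[T [A ( [T [A int] -> [T [A unit] -> [T [A int]]]] )]]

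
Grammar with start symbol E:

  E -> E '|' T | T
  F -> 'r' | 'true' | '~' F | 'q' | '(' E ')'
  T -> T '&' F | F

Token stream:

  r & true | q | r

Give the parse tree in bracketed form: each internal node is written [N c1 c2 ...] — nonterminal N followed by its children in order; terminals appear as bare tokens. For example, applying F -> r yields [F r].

E
E | T
E | T | T
T | T | T
T & F | T | T
F & F | T | T
r & F | T | T
r & true | T | T
r & true | F | T
r & true | q | T
r & true | q | F
r & true | q | r

[E [E [E [T [T [F r]] & [F true]]] | [T [F q]]] | [T [F r]]]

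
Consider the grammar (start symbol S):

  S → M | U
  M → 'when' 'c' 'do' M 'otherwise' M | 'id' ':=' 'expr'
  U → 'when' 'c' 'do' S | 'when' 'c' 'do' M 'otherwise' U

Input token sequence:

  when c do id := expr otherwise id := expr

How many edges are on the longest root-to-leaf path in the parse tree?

3

[S [M when c do [M id := expr] otherwise [M id := expr]]]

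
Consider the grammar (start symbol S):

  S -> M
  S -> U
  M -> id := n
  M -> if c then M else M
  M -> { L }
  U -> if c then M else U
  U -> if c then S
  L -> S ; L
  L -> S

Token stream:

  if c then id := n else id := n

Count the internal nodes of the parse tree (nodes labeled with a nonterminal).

[S [M if c then [M id := n] else [M id := n]]]

4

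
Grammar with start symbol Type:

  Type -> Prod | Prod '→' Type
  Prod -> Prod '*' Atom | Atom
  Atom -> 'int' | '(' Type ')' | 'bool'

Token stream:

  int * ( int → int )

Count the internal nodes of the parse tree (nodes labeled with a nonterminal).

[Type [Prod [Prod [Atom int]] * [Atom ( [Type [Prod [Atom int]] → [Type [Prod [Atom int]]]] )]]]

11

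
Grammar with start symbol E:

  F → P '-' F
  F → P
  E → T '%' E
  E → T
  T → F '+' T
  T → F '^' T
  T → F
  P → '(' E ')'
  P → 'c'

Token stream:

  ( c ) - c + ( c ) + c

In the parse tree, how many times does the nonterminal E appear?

[E [T [F [P ( [E [T [F [P c]]]] )] - [F [P c]]] + [T [F [P ( [E [T [F [P c]]]] )]] + [T [F [P c]]]]]]

3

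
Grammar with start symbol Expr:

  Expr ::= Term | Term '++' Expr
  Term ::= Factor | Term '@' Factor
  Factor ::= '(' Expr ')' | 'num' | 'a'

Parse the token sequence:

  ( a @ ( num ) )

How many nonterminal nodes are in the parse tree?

[Expr [Term [Factor ( [Expr [Term [Term [Factor a]] @ [Factor ( [Expr [Term [Factor num]]] )]]] )]]]

11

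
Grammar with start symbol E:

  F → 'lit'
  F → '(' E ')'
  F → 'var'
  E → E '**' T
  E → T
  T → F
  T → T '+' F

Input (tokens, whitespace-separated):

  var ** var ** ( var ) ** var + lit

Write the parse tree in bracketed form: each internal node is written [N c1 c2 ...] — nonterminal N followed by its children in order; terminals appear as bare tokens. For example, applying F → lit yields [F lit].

E
E ** T
E ** T ** T
E ** T ** T ** T
T ** T ** T ** T
F ** T ** T ** T
var ** T ** T ** T
var ** F ** T ** T
var ** var ** T ** T
var ** var ** F ** T
var ** var ** ( E ) ** T
var ** var ** ( T ) ** T
var ** var ** ( F ) ** T
var ** var ** ( var ) ** T
var ** var ** ( var ) ** T + F
var ** var ** ( var ) ** F + F
var ** var ** ( var ) ** var + F
var ** var ** ( var ) ** var + lit

[E [E [E [E [T [F var]]] ** [T [F var]]] ** [T [F ( [E [T [F var]]] )]]] ** [T [T [F var]] + [F lit]]]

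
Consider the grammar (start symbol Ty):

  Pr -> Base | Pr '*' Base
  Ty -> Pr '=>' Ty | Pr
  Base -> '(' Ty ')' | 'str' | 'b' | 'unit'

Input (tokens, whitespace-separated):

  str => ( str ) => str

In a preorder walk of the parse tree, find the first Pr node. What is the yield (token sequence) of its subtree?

str

[Ty [Pr [Base str]] => [Ty [Pr [Base ( [Ty [Pr [Base str]]] )]] => [Ty [Pr [Base str]]]]]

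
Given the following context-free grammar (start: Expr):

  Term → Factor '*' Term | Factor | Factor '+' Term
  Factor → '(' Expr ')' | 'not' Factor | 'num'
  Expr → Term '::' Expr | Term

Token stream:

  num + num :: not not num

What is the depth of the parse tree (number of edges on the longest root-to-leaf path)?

[Expr [Term [Factor num] + [Term [Factor num]]] :: [Expr [Term [Factor not [Factor not [Factor num]]]]]]

6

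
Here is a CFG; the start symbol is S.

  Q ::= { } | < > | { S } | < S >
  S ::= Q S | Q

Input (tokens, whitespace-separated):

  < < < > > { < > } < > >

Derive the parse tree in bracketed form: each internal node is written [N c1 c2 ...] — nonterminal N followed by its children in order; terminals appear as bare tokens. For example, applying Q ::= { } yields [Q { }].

S
Q
< S >
< Q S >
< < S > S >
< < Q > S >
< < < > > S >
< < < > > Q S >
< < < > > { S } S >
< < < > > { Q } S >
< < < > > { < > } S >
< < < > > { < > } Q >
< < < > > { < > } < > >

[S [Q < [S [Q < [S [Q < >]] >] [S [Q { [S [Q < >]] }] [S [Q < >]]]] >]]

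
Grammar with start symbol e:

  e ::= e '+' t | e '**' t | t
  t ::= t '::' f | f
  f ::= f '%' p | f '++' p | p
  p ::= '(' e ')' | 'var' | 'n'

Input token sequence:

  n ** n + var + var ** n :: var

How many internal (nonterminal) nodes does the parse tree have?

[e [e [e [e [e [t [f [p n]]]] ** [t [f [p n]]]] + [t [f [p var]]]] + [t [f [p var]]]] ** [t [t [f [p n]]] :: [f [p var]]]]

23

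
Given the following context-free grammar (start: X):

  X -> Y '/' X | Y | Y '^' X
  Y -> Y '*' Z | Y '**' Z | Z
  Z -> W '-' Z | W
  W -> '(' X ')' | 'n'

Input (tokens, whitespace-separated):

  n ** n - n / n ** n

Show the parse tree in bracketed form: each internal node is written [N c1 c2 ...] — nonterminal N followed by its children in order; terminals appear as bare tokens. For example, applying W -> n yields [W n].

X
Y / X
Y ** Z / X
Z ** Z / X
W ** Z / X
n ** Z / X
n ** W - Z / X
n ** n - Z / X
n ** n - W / X
n ** n - n / X
n ** n - n / Y
n ** n - n / Y ** Z
n ** n - n / Z ** Z
n ** n - n / W ** Z
n ** n - n / n ** Z
n ** n - n / n ** W
n ** n - n / n ** n

[X [Y [Y [Z [W n]]] ** [Z [W n] - [Z [W n]]]] / [X [Y [Y [Z [W n]]] ** [Z [W n]]]]]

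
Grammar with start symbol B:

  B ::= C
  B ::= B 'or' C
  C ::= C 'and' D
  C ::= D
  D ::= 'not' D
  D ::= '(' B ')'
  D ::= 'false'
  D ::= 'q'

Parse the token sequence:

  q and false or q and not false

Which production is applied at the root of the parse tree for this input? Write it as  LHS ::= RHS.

B ::= B 'or' C

[B [B [C [C [D q]] and [D false]]] or [C [C [D q]] and [D not [D false]]]]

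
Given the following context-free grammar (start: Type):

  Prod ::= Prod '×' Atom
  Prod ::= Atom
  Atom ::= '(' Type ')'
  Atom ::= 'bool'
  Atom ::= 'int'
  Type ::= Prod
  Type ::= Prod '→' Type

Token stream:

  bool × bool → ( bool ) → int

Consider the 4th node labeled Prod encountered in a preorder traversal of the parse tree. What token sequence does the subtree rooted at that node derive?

[Type [Prod [Prod [Atom bool]] × [Atom bool]] → [Type [Prod [Atom ( [Type [Prod [Atom bool]]] )]] → [Type [Prod [Atom int]]]]]

bool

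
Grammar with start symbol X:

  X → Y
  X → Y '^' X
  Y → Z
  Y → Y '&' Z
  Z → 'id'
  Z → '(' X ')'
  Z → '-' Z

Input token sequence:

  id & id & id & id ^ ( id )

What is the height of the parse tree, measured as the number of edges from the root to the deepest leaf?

7

[X [Y [Y [Y [Y [Z id]] & [Z id]] & [Z id]] & [Z id]] ^ [X [Y [Z ( [X [Y [Z id]]] )]]]]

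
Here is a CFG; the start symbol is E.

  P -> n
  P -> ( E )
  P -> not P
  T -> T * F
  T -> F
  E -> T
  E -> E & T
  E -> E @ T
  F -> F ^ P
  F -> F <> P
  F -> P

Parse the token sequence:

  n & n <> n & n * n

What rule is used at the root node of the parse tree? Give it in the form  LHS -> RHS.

E -> E & T

[E [E [E [T [F [P n]]]] & [T [F [F [P n]] <> [P n]]]] & [T [T [F [P n]]] * [F [P n]]]]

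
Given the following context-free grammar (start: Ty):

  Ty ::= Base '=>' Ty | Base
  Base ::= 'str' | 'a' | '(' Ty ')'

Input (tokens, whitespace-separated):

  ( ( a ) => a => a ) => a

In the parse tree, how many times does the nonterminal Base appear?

[Ty [Base ( [Ty [Base ( [Ty [Base a]] )] => [Ty [Base a] => [Ty [Base a]]]] )] => [Ty [Base a]]]

6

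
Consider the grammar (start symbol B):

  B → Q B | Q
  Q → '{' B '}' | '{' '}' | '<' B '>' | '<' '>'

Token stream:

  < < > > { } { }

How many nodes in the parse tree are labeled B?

[B [Q < [B [Q < >]] >] [B [Q { }] [B [Q { }]]]]

4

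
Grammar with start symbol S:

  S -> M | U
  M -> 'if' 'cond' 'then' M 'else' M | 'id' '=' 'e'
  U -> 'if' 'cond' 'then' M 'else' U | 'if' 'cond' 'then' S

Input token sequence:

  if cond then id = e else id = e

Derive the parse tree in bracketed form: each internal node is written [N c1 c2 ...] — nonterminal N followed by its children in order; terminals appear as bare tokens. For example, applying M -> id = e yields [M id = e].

[S [M if cond then [M id = e] else [M id = e]]]

S
M
if cond then M else M
if cond then id = e else M
if cond then id = e else id = e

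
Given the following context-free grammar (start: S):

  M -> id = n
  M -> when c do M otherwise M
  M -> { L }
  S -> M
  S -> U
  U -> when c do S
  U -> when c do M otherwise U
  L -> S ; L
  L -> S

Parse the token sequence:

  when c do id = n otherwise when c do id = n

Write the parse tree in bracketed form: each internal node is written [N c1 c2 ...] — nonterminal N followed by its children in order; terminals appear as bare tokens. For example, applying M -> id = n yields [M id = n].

S
U
when c do M otherwise U
when c do id = n otherwise U
when c do id = n otherwise when c do S
when c do id = n otherwise when c do M
when c do id = n otherwise when c do id = n

[S [U when c do [M id = n] otherwise [U when c do [S [M id = n]]]]]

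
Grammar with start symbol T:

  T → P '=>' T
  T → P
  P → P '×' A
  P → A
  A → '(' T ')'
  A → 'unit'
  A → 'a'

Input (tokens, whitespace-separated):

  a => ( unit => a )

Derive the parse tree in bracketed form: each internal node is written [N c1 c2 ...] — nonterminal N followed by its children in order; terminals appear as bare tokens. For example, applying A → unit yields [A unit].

T
P => T
A => T
a => T
a => P
a => A
a => ( T )
a => ( P => T )
a => ( A => T )
a => ( unit => T )
a => ( unit => P )
a => ( unit => A )
a => ( unit => a )

[T [P [A a]] => [T [P [A ( [T [P [A unit]] => [T [P [A a]]]] )]]]]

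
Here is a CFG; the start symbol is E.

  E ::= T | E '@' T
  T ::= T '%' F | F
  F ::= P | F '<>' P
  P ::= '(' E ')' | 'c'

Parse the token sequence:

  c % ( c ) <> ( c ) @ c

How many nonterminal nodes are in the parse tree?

21

[E [E [T [T [F [P c]]] % [F [F [P ( [E [T [F [P c]]]] )]] <> [P ( [E [T [F [P c]]]] )]]]] @ [T [F [P c]]]]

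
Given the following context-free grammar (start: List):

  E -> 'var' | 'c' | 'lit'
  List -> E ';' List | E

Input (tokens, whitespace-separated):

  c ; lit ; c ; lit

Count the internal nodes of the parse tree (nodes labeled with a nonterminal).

[List [E c] ; [List [E lit] ; [List [E c] ; [List [E lit]]]]]

8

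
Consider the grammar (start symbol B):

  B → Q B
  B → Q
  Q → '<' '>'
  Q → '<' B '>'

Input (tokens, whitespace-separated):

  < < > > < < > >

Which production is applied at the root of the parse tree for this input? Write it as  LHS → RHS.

[B [Q < [B [Q < >]] >] [B [Q < [B [Q < >]] >]]]

B → Q B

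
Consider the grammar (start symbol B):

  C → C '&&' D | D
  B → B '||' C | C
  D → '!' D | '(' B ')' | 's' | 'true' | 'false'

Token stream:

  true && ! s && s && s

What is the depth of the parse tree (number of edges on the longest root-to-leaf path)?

[B [C [C [C [C [D true]] && [D ! [D s]]] && [D s]] && [D s]]]

6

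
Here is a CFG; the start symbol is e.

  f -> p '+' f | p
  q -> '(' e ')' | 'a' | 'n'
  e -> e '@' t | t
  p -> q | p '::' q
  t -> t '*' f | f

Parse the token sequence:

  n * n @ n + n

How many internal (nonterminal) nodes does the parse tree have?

17

[e [e [t [t [f [p [q n]]]] * [f [p [q n]]]]] @ [t [f [p [q n]] + [f [p [q n]]]]]]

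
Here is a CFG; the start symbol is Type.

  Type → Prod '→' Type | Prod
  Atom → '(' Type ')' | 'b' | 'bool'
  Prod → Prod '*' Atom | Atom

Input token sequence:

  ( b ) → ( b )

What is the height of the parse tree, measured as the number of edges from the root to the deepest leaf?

7

[Type [Prod [Atom ( [Type [Prod [Atom b]]] )]] → [Type [Prod [Atom ( [Type [Prod [Atom b]]] )]]]]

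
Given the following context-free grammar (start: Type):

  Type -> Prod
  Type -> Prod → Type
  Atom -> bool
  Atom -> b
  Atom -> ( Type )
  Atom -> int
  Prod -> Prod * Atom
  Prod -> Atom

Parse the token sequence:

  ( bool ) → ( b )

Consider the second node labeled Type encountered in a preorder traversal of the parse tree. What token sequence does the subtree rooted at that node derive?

[Type [Prod [Atom ( [Type [Prod [Atom bool]]] )]] → [Type [Prod [Atom ( [Type [Prod [Atom b]]] )]]]]

bool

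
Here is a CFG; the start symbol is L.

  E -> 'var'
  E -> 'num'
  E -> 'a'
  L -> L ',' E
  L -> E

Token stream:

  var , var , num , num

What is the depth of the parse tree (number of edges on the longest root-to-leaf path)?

5

[L [L [L [L [E var]] , [E var]] , [E num]] , [E num]]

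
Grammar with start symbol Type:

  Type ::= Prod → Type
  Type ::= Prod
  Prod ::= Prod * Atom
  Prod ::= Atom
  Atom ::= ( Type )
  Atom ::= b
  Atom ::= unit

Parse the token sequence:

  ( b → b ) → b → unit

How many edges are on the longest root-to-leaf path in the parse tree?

[Type [Prod [Atom ( [Type [Prod [Atom b]] → [Type [Prod [Atom b]]]] )]] → [Type [Prod [Atom b]] → [Type [Prod [Atom unit]]]]]

7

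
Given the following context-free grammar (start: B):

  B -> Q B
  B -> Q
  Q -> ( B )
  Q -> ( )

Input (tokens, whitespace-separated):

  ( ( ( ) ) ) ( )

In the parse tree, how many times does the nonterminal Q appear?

[B [Q ( [B [Q ( [B [Q ( )]] )]] )] [B [Q ( )]]]

4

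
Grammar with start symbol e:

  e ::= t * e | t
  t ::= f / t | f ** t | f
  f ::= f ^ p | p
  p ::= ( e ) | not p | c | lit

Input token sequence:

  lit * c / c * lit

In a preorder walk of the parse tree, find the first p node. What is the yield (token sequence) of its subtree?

[e [t [f [p lit]]] * [e [t [f [p c]] / [t [f [p c]]]] * [e [t [f [p lit]]]]]]

lit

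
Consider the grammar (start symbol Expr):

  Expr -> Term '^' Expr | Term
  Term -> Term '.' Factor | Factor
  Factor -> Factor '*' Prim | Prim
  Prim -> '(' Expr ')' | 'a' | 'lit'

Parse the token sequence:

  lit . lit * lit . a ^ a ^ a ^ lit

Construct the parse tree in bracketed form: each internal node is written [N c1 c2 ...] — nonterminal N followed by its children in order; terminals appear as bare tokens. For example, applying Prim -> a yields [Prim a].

[Expr [Term [Term [Term [Factor [Prim lit]]] . [Factor [Factor [Prim lit]] * [Prim lit]]] . [Factor [Prim a]]] ^ [Expr [Term [Factor [Prim a]]] ^ [Expr [Term [Factor [Prim a]]] ^ [Expr [Term [Factor [Prim lit]]]]]]]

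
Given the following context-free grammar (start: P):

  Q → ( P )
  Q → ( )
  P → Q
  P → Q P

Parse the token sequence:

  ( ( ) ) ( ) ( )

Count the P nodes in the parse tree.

4

[P [Q ( [P [Q ( )]] )] [P [Q ( )] [P [Q ( )]]]]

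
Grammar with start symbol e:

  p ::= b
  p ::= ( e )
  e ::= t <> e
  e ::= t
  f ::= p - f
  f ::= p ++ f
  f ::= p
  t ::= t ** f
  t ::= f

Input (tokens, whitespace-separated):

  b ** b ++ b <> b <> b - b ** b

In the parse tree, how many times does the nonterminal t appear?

[e [t [t [f [p b]]] ** [f [p b] ++ [f [p b]]]] <> [e [t [f [p b]]] <> [e [t [t [f [p b] - [f [p b]]]] ** [f [p b]]]]]]

5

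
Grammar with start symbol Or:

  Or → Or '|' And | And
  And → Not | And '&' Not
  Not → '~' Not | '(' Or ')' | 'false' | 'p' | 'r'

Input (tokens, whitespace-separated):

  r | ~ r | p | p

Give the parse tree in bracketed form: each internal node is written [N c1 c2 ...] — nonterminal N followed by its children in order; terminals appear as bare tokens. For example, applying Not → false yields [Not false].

Or
Or | And
Or | And | And
Or | And | And | And
And | And | And | And
Not | And | And | And
r | And | And | And
r | Not | And | And
r | ~ Not | And | And
r | ~ r | And | And
r | ~ r | Not | And
r | ~ r | p | And
r | ~ r | p | Not
r | ~ r | p | p

[Or [Or [Or [Or [And [Not r]]] | [And [Not ~ [Not r]]]] | [And [Not p]]] | [And [Not p]]]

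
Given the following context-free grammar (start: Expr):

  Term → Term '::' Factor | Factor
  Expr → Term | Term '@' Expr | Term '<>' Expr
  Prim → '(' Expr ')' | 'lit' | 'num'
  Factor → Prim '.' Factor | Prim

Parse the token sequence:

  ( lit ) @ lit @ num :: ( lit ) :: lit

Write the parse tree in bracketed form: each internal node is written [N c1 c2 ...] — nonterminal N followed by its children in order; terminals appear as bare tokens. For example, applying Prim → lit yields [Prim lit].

[Expr [Term [Factor [Prim ( [Expr [Term [Factor [Prim lit]]]] )]]] @ [Expr [Term [Factor [Prim lit]]] @ [Expr [Term [Term [Term [Factor [Prim num]]] :: [Factor [Prim ( [Expr [Term [Factor [Prim lit]]]] )]]] :: [Factor [Prim lit]]]]]]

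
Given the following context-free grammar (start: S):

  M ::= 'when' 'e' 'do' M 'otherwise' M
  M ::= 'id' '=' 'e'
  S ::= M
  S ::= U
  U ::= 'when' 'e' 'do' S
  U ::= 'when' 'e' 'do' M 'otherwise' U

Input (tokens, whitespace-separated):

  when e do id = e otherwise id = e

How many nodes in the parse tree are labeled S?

1

[S [M when e do [M id = e] otherwise [M id = e]]]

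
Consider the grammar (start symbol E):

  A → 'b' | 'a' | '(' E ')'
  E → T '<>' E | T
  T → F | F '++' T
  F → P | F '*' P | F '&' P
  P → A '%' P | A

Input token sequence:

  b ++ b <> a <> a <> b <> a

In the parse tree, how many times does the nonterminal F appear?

6

[E [T [F [P [A b]]] ++ [T [F [P [A b]]]]] <> [E [T [F [P [A a]]]] <> [E [T [F [P [A a]]]] <> [E [T [F [P [A b]]]] <> [E [T [F [P [A a]]]]]]]]]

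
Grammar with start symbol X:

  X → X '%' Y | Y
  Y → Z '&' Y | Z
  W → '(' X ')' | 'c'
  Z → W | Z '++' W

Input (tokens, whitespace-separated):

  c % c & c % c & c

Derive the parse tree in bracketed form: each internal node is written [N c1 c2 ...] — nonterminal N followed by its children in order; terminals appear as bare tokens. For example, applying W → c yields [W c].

[X [X [X [Y [Z [W c]]]] % [Y [Z [W c]] & [Y [Z [W c]]]]] % [Y [Z [W c]] & [Y [Z [W c]]]]]

X
X % Y
X % Y % Y
Y % Y % Y
Z % Y % Y
W % Y % Y
c % Y % Y
c % Z & Y % Y
c % W & Y % Y
c % c & Y % Y
c % c & Z % Y
c % c & W % Y
c % c & c % Y
c % c & c % Z & Y
c % c & c % W & Y
c % c & c % c & Y
c % c & c % c & Z
c % c & c % c & W
c % c & c % c & c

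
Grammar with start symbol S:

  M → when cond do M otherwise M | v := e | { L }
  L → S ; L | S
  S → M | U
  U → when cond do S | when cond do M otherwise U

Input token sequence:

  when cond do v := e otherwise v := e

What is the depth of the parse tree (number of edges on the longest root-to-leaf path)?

3

[S [M when cond do [M v := e] otherwise [M v := e]]]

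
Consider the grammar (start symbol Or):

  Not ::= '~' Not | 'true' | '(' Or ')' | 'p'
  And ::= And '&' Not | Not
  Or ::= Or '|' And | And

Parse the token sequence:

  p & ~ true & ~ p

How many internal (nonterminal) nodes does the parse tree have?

9

[Or [And [And [And [Not p]] & [Not ~ [Not true]]] & [Not ~ [Not p]]]]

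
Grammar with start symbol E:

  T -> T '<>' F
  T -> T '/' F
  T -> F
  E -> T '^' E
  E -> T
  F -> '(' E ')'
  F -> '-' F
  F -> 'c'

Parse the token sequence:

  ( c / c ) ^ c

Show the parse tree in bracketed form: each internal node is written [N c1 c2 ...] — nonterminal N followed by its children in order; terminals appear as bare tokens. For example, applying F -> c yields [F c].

E
T ^ E
F ^ E
( E ) ^ E
( T ) ^ E
( T / F ) ^ E
( F / F ) ^ E
( c / F ) ^ E
( c / c ) ^ E
( c / c ) ^ T
( c / c ) ^ F
( c / c ) ^ c

[E [T [F ( [E [T [T [F c]] / [F c]]] )]] ^ [E [T [F c]]]]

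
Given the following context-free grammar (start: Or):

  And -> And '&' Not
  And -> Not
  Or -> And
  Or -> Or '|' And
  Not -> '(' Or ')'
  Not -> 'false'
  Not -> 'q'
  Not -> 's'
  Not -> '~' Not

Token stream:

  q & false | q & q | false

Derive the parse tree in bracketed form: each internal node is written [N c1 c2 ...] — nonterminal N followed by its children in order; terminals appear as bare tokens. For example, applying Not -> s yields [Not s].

Or
Or | And
Or | And | And
And | And | And
And & Not | And | And
Not & Not | And | And
q & Not | And | And
q & false | And | And
q & false | And & Not | And
q & false | Not & Not | And
q & false | q & Not | And
q & false | q & q | And
q & false | q & q | Not
q & false | q & q | false

[Or [Or [Or [And [And [Not q]] & [Not false]]] | [And [And [Not q]] & [Not q]]] | [And [Not false]]]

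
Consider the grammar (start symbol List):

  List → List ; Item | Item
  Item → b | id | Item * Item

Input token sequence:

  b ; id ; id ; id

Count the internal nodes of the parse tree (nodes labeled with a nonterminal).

8

[List [List [List [List [Item b]] ; [Item id]] ; [Item id]] ; [Item id]]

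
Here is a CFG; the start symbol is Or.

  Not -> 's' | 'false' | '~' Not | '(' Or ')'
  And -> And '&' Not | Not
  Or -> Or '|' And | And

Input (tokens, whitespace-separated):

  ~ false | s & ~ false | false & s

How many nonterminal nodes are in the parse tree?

[Or [Or [Or [And [Not ~ [Not false]]]] | [And [And [Not s]] & [Not ~ [Not false]]]] | [And [And [Not false]] & [Not s]]]

15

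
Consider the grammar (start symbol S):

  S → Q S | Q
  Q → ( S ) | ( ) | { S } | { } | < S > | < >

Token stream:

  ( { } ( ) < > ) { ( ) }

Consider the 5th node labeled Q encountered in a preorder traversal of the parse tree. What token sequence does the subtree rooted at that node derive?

[S [Q ( [S [Q { }] [S [Q ( )] [S [Q < >]]]] )] [S [Q { [S [Q ( )]] }]]]

{ ( ) }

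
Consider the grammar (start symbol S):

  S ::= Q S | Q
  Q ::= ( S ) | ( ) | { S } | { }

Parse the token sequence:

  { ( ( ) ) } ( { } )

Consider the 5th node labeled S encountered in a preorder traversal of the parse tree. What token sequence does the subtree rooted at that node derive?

{ }

[S [Q { [S [Q ( [S [Q ( )]] )]] }] [S [Q ( [S [Q { }]] )]]]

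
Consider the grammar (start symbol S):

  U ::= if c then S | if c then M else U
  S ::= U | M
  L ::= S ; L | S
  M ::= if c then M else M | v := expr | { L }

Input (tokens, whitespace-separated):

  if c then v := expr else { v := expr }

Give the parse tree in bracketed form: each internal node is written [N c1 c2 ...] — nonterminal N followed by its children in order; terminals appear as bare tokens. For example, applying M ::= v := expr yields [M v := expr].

[S [M if c then [M v := expr] else [M { [L [S [M v := expr]]] }]]]

S
M
if c then M else M
if c then v := expr else M
if c then v := expr else { L }
if c then v := expr else { S }
if c then v := expr else { M }
if c then v := expr else { v := expr }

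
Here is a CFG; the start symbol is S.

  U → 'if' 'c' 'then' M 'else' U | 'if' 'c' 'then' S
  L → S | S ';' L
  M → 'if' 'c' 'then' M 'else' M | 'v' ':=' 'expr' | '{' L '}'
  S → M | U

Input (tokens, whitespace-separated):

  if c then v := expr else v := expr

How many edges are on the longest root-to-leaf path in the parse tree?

3

[S [M if c then [M v := expr] else [M v := expr]]]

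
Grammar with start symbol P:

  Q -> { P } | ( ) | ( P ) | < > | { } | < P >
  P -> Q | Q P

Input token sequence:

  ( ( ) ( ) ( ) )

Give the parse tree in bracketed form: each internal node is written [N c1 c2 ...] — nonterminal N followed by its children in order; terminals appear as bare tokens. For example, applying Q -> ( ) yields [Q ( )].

[P [Q ( [P [Q ( )] [P [Q ( )] [P [Q ( )]]]] )]]

P
Q
( P )
( Q P )
( ( ) P )
( ( ) Q P )
( ( ) ( ) P )
( ( ) ( ) Q )
( ( ) ( ) ( ) )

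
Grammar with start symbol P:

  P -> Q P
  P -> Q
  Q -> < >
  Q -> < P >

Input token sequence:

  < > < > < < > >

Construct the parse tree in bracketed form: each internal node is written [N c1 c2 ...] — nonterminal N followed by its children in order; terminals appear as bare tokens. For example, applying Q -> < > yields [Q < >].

[P [Q < >] [P [Q < >] [P [Q < [P [Q < >]] >]]]]

P
Q P
< > P
< > Q P
< > < > P
< > < > Q
< > < > < P >
< > < > < Q >
< > < > < < > >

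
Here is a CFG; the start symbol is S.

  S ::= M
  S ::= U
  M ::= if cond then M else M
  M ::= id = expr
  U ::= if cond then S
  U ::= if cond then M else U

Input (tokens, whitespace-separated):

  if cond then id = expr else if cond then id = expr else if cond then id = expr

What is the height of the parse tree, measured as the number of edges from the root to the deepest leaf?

[S [U if cond then [M id = expr] else [U if cond then [M id = expr] else [U if cond then [S [M id = expr]]]]]]

6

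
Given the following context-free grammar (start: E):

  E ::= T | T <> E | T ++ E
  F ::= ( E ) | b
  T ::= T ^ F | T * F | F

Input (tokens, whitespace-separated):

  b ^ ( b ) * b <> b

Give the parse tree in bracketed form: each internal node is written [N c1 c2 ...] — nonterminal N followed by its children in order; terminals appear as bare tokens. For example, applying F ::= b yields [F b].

[E [T [T [T [F b]] ^ [F ( [E [T [F b]]] )]] * [F b]] <> [E [T [F b]]]]

E
T <> E
T * F <> E
T ^ F * F <> E
F ^ F * F <> E
b ^ F * F <> E
b ^ ( E ) * F <> E
b ^ ( T ) * F <> E
b ^ ( F ) * F <> E
b ^ ( b ) * F <> E
b ^ ( b ) * b <> E
b ^ ( b ) * b <> T
b ^ ( b ) * b <> F
b ^ ( b ) * b <> b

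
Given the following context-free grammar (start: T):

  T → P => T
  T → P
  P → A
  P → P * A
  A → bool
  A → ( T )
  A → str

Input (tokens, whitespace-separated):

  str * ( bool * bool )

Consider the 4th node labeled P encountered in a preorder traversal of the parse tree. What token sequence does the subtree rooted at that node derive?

[T [P [P [A str]] * [A ( [T [P [P [A bool]] * [A bool]]] )]]]

bool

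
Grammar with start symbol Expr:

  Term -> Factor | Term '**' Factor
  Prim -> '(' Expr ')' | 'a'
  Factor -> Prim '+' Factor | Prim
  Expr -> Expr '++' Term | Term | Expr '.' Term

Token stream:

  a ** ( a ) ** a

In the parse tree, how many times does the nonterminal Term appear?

4

[Expr [Term [Term [Term [Factor [Prim a]]] ** [Factor [Prim ( [Expr [Term [Factor [Prim a]]]] )]]] ** [Factor [Prim a]]]]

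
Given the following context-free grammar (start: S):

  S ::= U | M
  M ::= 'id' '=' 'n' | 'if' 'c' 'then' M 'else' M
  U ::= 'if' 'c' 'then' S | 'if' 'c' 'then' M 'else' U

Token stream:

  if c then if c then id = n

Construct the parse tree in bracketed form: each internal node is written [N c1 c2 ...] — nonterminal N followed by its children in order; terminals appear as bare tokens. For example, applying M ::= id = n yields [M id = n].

[S [U if c then [S [U if c then [S [M id = n]]]]]]

S
U
if c then S
if c then U
if c then if c then S
if c then if c then M
if c then if c then id = n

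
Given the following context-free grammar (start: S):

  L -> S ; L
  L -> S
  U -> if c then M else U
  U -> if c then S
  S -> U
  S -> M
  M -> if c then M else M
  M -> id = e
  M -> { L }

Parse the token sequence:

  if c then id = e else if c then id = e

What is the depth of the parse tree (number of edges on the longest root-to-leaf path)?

5

[S [U if c then [M id = e] else [U if c then [S [M id = e]]]]]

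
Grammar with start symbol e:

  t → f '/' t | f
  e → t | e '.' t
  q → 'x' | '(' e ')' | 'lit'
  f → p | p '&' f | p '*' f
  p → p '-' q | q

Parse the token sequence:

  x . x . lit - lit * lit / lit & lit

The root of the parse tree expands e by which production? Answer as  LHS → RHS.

e → e '.' t

[e [e [e [t [f [p [q x]]]]] . [t [f [p [q x]]]]] . [t [f [p [p [q lit]] - [q lit]] * [f [p [q lit]]]] / [t [f [p [q lit]] & [f [p [q lit]]]]]]]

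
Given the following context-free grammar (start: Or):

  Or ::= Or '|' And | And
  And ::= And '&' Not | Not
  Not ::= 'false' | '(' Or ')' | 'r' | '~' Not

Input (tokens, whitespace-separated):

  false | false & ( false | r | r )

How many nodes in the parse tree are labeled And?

[Or [Or [And [Not false]]] | [And [And [Not false]] & [Not ( [Or [Or [Or [And [Not false]]] | [And [Not r]]] | [And [Not r]]] )]]]

6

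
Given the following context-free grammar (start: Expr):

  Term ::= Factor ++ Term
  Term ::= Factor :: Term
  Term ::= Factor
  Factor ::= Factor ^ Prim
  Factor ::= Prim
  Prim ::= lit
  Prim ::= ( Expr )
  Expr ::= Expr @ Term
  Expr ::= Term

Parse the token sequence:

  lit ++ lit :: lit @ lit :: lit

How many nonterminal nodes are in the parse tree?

17

[Expr [Expr [Term [Factor [Prim lit]] ++ [Term [Factor [Prim lit]] :: [Term [Factor [Prim lit]]]]]] @ [Term [Factor [Prim lit]] :: [Term [Factor [Prim lit]]]]]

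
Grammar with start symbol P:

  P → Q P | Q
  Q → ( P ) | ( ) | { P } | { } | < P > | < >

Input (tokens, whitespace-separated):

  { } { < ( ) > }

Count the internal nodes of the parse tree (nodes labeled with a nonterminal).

8

[P [Q { }] [P [Q { [P [Q < [P [Q ( )]] >]] }]]]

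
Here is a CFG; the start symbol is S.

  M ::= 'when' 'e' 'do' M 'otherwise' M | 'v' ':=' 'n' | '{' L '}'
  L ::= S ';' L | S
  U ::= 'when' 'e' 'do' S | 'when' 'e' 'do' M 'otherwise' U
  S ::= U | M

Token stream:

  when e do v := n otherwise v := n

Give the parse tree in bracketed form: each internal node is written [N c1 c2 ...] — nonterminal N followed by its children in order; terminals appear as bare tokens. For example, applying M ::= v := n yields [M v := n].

S
M
when e do M otherwise M
when e do v := n otherwise M
when e do v := n otherwise v := n

[S [M when e do [M v := n] otherwise [M v := n]]]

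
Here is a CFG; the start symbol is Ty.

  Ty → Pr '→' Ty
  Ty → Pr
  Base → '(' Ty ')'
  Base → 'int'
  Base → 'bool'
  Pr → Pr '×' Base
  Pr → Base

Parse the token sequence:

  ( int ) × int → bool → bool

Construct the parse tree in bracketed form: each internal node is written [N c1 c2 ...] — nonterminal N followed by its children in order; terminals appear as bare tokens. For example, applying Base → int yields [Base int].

[Ty [Pr [Pr [Base ( [Ty [Pr [Base int]]] )]] × [Base int]] → [Ty [Pr [Base bool]] → [Ty [Pr [Base bool]]]]]

Ty
Pr → Ty
Pr × Base → Ty
Base × Base → Ty
( Ty ) × Base → Ty
( Pr ) × Base → Ty
( Base ) × Base → Ty
( int ) × Base → Ty
( int ) × int → Ty
( int ) × int → Pr → Ty
( int ) × int → Base → Ty
( int ) × int → bool → Ty
( int ) × int → bool → Pr
( int ) × int → bool → Base
( int ) × int → bool → bool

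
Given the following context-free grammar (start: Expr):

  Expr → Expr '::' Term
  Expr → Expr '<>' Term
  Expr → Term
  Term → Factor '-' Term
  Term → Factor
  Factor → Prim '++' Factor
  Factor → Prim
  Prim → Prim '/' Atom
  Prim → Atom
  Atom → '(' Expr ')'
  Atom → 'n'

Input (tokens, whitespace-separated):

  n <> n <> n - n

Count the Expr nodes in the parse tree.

[Expr [Expr [Expr [Term [Factor [Prim [Atom n]]]]] <> [Term [Factor [Prim [Atom n]]]]] <> [Term [Factor [Prim [Atom n]]] - [Term [Factor [Prim [Atom n]]]]]]

3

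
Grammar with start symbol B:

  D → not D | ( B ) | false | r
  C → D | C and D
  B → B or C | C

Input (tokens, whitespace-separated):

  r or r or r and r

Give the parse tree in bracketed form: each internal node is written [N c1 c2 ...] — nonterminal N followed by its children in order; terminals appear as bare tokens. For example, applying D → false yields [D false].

B
B or C
B or C or C
C or C or C
D or C or C
r or C or C
r or D or C
r or r or C
r or r or C and D
r or r or D and D
r or r or r and D
r or r or r and r

[B [B [B [C [D r]]] or [C [D r]]] or [C [C [D r]] and [D r]]]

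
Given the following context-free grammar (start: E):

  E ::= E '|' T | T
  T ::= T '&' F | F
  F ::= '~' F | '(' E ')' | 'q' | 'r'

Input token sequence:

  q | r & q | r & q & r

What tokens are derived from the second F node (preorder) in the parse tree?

[E [E [E [T [F q]]] | [T [T [F r]] & [F q]]] | [T [T [T [F r]] & [F q]] & [F r]]]

r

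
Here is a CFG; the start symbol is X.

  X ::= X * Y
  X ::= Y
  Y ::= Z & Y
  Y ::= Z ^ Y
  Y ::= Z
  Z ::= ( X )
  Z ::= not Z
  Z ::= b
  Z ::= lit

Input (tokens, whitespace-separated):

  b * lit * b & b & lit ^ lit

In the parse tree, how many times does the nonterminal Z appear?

[X [X [X [Y [Z b]]] * [Y [Z lit]]] * [Y [Z b] & [Y [Z b] & [Y [Z lit] ^ [Y [Z lit]]]]]]

6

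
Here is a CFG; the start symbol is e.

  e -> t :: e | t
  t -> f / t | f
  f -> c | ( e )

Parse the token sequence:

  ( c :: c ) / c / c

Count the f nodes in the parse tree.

[e [t [f ( [e [t [f c]] :: [e [t [f c]]]] )] / [t [f c] / [t [f c]]]]]

5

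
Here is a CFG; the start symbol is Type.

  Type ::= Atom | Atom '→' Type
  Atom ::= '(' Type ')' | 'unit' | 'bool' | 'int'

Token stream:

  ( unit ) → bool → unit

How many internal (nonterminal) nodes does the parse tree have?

[Type [Atom ( [Type [Atom unit]] )] → [Type [Atom bool] → [Type [Atom unit]]]]

8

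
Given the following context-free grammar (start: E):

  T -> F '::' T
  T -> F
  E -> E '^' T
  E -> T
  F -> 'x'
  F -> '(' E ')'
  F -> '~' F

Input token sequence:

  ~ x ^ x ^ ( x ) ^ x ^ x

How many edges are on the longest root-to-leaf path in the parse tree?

8

[E [E [E [E [E [T [F ~ [F x]]]] ^ [T [F x]]] ^ [T [F ( [E [T [F x]]] )]]] ^ [T [F x]]] ^ [T [F x]]]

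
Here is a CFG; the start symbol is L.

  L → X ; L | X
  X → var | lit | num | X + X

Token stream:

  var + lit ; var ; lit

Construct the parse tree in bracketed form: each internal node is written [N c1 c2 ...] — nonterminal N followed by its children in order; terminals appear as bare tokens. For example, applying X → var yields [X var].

[L [X [X var] + [X lit]] ; [L [X var] ; [L [X lit]]]]

L
X ; L
X + X ; L
var + X ; L
var + lit ; L
var + lit ; X ; L
var + lit ; var ; L
var + lit ; var ; X
var + lit ; var ; lit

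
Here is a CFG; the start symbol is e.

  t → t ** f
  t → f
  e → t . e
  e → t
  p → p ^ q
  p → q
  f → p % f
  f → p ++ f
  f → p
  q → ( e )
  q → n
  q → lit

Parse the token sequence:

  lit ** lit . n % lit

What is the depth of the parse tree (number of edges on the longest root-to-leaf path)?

7

[e [t [t [f [p [q lit]]]] ** [f [p [q lit]]]] . [e [t [f [p [q n]] % [f [p [q lit]]]]]]]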